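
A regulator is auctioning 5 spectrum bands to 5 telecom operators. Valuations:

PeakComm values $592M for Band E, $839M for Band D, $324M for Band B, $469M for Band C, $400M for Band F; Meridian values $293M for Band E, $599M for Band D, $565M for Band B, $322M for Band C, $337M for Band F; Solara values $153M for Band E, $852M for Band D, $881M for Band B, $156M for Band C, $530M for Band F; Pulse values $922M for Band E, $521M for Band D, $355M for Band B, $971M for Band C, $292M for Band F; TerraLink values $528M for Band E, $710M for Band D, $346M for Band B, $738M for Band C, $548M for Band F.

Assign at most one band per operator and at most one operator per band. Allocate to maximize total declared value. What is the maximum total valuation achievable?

Max total: $3717M

This is the linear assignment problem.
Optimal: PeakComm→Band D ($839M), Meridian→Band F ($337M), Solara→Band B ($881M), Pulse→Band E ($922M), TerraLink→Band C ($738M) — total 839+337+881+922+738 = $3717M.
Max-entry greedy (repeatedly take the single best remaining cell) gives $3532M, worse by 185.
No other one-to-one assignment exceeds $3717M.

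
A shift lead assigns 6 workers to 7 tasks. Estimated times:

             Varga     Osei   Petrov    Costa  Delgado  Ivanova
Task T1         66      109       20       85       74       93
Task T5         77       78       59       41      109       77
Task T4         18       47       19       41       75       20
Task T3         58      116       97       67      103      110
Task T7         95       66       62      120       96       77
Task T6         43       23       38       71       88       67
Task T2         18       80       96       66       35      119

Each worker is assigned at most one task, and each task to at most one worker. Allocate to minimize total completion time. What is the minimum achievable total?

Optimal: Varga→Task T3 (58 min), Osei→Task T6 (23 min), Petrov→Task T1 (20 min), Costa→Task T5 (41 min), Delgado→Task T2 (35 min), Ivanova→Task T4 (20 min) — total 58+23+20+41+35+20 = 197 min.
Next-best assignment: Varga→Task T4, Osei→Task T6, Petrov→Task T1, Costa→Task T5, Delgado→Task T2, Ivanova→Task T7 = 214 min.
No other one-to-one assignment undercuts 197 min.

Minimum total: 197 min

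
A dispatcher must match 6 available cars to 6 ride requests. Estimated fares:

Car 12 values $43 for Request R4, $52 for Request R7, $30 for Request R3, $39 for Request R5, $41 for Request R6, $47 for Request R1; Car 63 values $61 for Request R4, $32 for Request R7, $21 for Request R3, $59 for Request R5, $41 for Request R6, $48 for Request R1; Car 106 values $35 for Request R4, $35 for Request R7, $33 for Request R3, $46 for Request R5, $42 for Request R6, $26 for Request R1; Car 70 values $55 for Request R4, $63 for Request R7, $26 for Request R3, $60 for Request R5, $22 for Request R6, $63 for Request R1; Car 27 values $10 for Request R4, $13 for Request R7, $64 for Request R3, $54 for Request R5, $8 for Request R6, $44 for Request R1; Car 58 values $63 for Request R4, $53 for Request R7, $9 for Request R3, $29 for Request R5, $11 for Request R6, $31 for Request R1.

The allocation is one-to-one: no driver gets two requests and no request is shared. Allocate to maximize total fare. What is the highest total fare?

Optimal: Car 12→Request R7 ($52), Car 63→Request R5 ($59), Car 106→Request R6 ($42), Car 70→Request R1 ($63), Car 27→Request R3 ($64), Car 58→Request R4 ($63) — total 52+59+42+63+64+63 = $343.
Column-greedy (each request in turn goes to its best remaining driver) gives $338, worse by 5.
Next-best assignment: Car 12→Request R1, Car 63→Request R5, Car 106→Request R6, Car 70→Request R7, Car 27→Request R3, Car 58→Request R4 = $338.
No other one-to-one assignment exceeds $343.

Max total: $343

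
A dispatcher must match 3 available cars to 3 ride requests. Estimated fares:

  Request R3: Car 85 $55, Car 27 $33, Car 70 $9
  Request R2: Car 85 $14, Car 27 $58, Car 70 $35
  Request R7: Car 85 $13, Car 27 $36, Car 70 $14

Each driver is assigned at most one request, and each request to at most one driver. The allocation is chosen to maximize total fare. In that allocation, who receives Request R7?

Car 70 receives Request R7.

Optimal: Car 85→Request R3 ($55), Car 27→Request R2 ($58), Car 70→Request R7 ($14) — total 55+58+14 = $127.
Car 70's own top request is Request R2 ($35), but forcing Car 70→Request R2 and reassigning the rest optimally gives only $126 — worse by 1.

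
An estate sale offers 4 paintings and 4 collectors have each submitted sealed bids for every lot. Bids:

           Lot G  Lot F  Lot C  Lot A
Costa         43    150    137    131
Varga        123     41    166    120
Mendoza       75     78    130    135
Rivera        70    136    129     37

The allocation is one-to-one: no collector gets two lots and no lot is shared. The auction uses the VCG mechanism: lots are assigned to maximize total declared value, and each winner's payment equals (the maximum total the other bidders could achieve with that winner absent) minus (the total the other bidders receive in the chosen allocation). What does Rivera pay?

Rivera pays $43.

Efficient allocation: Costa→Lot F ($150), Varga→Lot G ($123), Mendoza→Lot A ($135), Rivera→Lot C ($129); total welfare W = $537.
Rivera receives Lot C at value $129, so the others get W − 129 = $408.
Without Rivera: best allocation of the remaining 3 bidders over all 4 lots is Costa→Lot F ($150), Varga→Lot C ($166), Mendoza→Lot A ($135), total $451.
VCG payment = (others' best without Rivera) − (others' welfare with Rivera) = 451 − 408 = $43.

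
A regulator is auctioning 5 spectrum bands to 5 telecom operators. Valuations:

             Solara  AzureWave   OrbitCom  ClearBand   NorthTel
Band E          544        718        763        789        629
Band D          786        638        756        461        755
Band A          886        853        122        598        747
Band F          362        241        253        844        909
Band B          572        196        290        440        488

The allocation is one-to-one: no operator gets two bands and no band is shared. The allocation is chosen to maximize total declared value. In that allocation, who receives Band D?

Optimal: Solara→Band B ($572M), AzureWave→Band A ($853M), OrbitCom→Band D ($756M), ClearBand→Band E ($789M), NorthTel→Band F ($909M) — total 572+853+756+789+909 = $3879M.
Max-entry greedy (repeatedly take the single best remaining cell) gives $3536M, worse by 343.
Swapping NorthTel↔Solara (NorthTel→Band B $488M, Solara→Band F $362M) loses 631.
OrbitCom's own top band is Band E ($763M), but forcing OrbitCom→Band E and reassigning the rest optimally gives only $3787M — worse by 92.

OrbitCom receives Band D.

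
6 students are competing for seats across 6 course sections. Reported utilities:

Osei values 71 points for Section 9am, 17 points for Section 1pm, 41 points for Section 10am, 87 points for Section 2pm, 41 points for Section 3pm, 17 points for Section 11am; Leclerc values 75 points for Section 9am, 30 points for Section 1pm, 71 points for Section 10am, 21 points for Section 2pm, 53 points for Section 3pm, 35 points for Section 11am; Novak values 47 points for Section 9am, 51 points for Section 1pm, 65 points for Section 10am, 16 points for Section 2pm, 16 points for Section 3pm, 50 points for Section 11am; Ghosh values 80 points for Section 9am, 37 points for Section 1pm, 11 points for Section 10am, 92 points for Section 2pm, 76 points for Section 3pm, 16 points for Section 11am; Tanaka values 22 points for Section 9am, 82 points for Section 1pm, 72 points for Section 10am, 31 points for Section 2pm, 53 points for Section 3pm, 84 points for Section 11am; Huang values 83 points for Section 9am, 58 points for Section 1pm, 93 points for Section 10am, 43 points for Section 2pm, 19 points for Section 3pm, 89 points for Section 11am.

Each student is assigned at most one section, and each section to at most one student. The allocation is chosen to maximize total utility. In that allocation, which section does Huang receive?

Huang receives Section 11am.

Optimal: Osei→Section 2pm (87 points), Leclerc→Section 9am (75 points), Novak→Section 10am (65 points), Ghosh→Section 3pm (76 points), Tanaka→Section 1pm (82 points), Huang→Section 11am (89 points) — total 87+75+65+76+82+89 = 474 points.
Row-greedy (each student in turn takes its best remaining section) gives 445 points, worse by 29.
Next-best assignment: Osei→Section 2pm, Leclerc→Section 9am, Novak→Section 1pm, Ghosh→Section 3pm, Tanaka→Section 11am, Huang→Section 10am = 466 points.
Huang's own top section is Section 10am (93 points), but forcing Huang→Section 10am and reassigning the rest optimally gives only 466 points — worse by 8.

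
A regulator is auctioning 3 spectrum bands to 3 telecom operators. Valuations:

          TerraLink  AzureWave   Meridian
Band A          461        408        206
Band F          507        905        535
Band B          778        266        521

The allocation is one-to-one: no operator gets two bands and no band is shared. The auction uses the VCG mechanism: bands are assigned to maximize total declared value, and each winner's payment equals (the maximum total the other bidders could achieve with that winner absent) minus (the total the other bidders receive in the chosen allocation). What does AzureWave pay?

AzureWave pays $329M.

Efficient allocation: TerraLink→Band B ($778M), AzureWave→Band F ($905M), Meridian→Band A ($206M); total welfare W = $1889M.
AzureWave receives Band F at value $905M, so the others get W − 905 = $984M.
Without AzureWave: best allocation of the remaining 2 bidders over all 3 bands is TerraLink→Band B ($778M), Meridian→Band F ($535M), total $1313M.
VCG payment = (others' best without AzureWave) − (others' welfare with AzureWave) = 1313 − 984 = $329M.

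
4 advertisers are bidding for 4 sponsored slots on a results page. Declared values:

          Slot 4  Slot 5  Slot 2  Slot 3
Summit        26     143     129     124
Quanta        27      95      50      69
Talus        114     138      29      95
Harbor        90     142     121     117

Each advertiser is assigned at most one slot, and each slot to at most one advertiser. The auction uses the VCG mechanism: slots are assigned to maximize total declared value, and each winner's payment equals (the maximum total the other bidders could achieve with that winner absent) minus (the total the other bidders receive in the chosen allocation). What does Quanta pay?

Quanta pays $25.

Efficient allocation: Summit→Slot 2 ($129), Quanta→Slot 5 ($95), Talus→Slot 4 ($114), Harbor→Slot 3 ($117); total welfare W = $455.
Quanta receives Slot 5 at value $95, so the others get W − 95 = $360.
Without Quanta: best allocation of the remaining 3 bidders over all 4 slots is Summit→Slot 2 ($129), Talus→Slot 4 ($114), Harbor→Slot 5 ($142), total $385.
VCG payment = (others' best without Quanta) − (others' welfare with Quanta) = 385 − 360 = $25.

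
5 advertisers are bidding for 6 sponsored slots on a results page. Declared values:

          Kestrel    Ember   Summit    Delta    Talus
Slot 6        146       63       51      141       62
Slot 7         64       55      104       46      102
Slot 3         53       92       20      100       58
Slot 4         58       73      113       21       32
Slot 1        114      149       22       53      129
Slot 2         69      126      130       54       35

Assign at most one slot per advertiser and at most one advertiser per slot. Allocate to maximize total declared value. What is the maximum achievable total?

Maximum total: $627

Optimal: Kestrel→Slot 6 ($146), Ember→Slot 1 ($149), Summit→Slot 2 ($130), Delta→Slot 3 ($100), Talus→Slot 7 ($102) — total 146+149+130+100+102 = $627.
Column-greedy (each slot in turn goes to its best remaining advertiser) gives $552, worse by 75.
Next-best assignment: Kestrel→Slot 6, Ember→Slot 2, Summit→Slot 4, Delta→Slot 3, Talus→Slot 1 = $614.
Swapping Ember↔Summit (Ember→Slot 2 $126, Summit→Slot 1 $22) loses 131.
No other one-to-one assignment exceeds $627.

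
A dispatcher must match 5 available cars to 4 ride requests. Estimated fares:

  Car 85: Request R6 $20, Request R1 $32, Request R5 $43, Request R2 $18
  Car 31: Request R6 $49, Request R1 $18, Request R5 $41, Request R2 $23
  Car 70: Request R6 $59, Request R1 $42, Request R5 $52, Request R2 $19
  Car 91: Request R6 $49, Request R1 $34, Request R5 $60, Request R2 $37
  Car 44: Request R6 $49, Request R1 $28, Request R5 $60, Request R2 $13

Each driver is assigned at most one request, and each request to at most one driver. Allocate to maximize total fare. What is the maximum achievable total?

Treat this as an assignment problem: match each driver to one request.
Optimal: Car 31→Request R6 ($49), Car 70→Request R1 ($42), Car 44→Request R5 ($60), Car 91→Request R2 ($37) — total 49+42+60+37 = $188.
Column-greedy (each request in turn goes to its best remaining driver) gives $176, worse by 12.

Max total: $188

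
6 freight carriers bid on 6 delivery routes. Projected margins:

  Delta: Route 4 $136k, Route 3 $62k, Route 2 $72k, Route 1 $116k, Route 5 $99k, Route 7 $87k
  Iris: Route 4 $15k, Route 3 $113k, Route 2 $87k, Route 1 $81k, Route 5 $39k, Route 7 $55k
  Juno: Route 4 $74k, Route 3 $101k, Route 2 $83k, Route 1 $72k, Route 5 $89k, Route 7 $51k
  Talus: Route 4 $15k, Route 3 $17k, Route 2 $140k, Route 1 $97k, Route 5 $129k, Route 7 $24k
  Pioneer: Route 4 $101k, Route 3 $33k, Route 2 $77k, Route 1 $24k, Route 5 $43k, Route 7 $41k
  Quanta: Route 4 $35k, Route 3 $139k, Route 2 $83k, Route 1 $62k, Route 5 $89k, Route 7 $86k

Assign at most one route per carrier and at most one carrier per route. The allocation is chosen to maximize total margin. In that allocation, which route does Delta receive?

This is a one-to-one assignment (maximum-weight bipartite matching).
Optimal: Delta→Route 1 ($116k), Iris→Route 3 ($113k), Juno→Route 5 ($89k), Talus→Route 2 ($140k), Pioneer→Route 4 ($101k), Quanta→Route 7 ($86k) — total 116+113+89+140+101+86 = $645k.
Max-entry greedy (repeatedly take the single best remaining cell) gives $626k, worse by 19.
Checked against all permutations: $645k is optimal.
Delta's own top route is Route 4 ($136k), but forcing Delta→Route 4 and reassigning the rest optimally gives only $626k — worse by 19.

Delta receives Route 1.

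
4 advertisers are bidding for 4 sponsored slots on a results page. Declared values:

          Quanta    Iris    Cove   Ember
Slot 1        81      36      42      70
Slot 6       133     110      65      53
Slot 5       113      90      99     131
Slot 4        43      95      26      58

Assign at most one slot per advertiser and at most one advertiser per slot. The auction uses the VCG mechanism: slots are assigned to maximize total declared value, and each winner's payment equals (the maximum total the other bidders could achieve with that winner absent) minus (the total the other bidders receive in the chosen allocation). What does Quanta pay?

Efficient allocation: Quanta→Slot 6 ($133), Iris→Slot 4 ($95), Cove→Slot 1 ($42), Ember→Slot 5 ($131); total welfare W = $401.
Quanta receives Slot 6 at value $133, so the others get W − 133 = $268.
Without Quanta: best allocation of the remaining 3 bidders over all 4 slots is Iris→Slot 4 ($95), Cove→Slot 6 ($65), Ember→Slot 5 ($131), total $291.
VCG payment = (others' best without Quanta) − (others' welfare with Quanta) = 291 − 268 = $23.

Quanta pays $23.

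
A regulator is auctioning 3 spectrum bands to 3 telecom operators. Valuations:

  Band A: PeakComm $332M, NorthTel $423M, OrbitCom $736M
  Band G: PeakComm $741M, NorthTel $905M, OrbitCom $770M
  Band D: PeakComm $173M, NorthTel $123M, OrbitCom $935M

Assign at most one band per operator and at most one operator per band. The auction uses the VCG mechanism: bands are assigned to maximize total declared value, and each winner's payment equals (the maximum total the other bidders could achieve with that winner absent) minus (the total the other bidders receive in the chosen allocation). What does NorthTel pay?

NorthTel pays $409M.

Efficient allocation: PeakComm→Band A ($332M), NorthTel→Band G ($905M), OrbitCom→Band D ($935M); total welfare W = $2172M.
NorthTel receives Band G at value $905M, so the others get W − 905 = $1267M.
Without NorthTel: best allocation of the remaining 2 bidders over all 3 bands is PeakComm→Band G ($741M), OrbitCom→Band D ($935M), total $1676M.
VCG payment = (others' best without NorthTel) − (others' welfare with NorthTel) = 1676 − 1267 = $409M.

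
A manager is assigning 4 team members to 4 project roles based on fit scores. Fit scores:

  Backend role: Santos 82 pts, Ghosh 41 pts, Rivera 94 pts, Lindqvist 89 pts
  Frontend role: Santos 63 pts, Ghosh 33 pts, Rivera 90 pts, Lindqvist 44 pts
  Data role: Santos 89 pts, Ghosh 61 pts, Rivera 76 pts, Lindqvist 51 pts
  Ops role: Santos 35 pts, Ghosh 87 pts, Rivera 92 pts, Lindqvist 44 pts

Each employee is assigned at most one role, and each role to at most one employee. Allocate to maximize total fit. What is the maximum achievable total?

Max total: 355 pts

Optimal: Santos→Data role (89 pts), Ghosh→Ops role (87 pts), Rivera→Frontend role (90 pts), Lindqvist→Backend role (89 pts) — total 89+87+90+89 = 355 pts.
Max-entry greedy (repeatedly take the single best remaining cell) gives 314 pts, worse by 41.
Next-best assignment: Santos→Frontend role, Ghosh→Ops role, Rivera→Data role, Lindqvist→Backend role = 315 pts.
Swapping Lindqvist↔Santos (Lindqvist→Data role 51 pts, Santos→Backend role 82 pts) loses 45.
Every other assignment is strictly worse.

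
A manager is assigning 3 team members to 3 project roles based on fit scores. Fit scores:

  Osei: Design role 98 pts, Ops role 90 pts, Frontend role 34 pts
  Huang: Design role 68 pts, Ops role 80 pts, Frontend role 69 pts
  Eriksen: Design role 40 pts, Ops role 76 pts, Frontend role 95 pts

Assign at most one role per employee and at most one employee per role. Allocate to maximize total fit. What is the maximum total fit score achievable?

Optimal: Osei→Design role (98 pts), Huang→Ops role (80 pts), Eriksen→Frontend role (95 pts) — total 98+80+95 = 273 pts.
Swapping Eriksen↔Huang (Eriksen→Ops role 76 pts, Huang→Frontend role 69 pts) loses 30.
Every other assignment is strictly worse.

Max total: 273 pts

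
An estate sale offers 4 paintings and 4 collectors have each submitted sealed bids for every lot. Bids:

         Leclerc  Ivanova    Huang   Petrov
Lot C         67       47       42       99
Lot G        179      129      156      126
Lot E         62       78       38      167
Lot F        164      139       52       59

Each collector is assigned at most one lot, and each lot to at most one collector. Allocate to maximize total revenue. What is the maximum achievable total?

Max total: $534

Optimal: Leclerc→Lot F ($164), Ivanova→Lot C ($47), Huang→Lot G ($156), Petrov→Lot E ($167) — total 164+47+156+167 = $534.
Column-greedy (each lot in turn goes to its best remaining collector) gives $408, worse by 126.
Every other assignment is strictly worse.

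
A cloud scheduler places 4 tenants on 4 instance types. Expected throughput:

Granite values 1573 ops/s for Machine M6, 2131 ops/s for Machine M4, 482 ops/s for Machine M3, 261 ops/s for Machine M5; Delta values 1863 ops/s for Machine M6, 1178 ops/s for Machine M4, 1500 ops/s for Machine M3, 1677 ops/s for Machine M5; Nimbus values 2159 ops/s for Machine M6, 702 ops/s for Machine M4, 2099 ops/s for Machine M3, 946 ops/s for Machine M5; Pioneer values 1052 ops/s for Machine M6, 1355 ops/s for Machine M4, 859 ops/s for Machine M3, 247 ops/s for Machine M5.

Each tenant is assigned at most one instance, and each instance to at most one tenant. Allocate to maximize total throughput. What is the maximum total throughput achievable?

Maximum total: 6959 ops/s

Optimal: Granite→Machine M4 (2131 ops/s), Delta→Machine M5 (1677 ops/s), Nimbus→Machine M3 (2099 ops/s), Pioneer→Machine M6 (1052 ops/s) — total 2131+1677+2099+1052 = 6959 ops/s.
Row-greedy (each tenant in turn takes its best remaining instance) gives 6340 ops/s, worse by 619.
Next-best assignment: Granite→Machine M4, Delta→Machine M5, Nimbus→Machine M6, Pioneer→Machine M3 = 6826 ops/s.
Swapping Nimbus↔Granite (Nimbus→Machine M4 702 ops/s, Granite→Machine M3 482 ops/s) loses 3046.
Checked against all permutations: 6959 ops/s is optimal.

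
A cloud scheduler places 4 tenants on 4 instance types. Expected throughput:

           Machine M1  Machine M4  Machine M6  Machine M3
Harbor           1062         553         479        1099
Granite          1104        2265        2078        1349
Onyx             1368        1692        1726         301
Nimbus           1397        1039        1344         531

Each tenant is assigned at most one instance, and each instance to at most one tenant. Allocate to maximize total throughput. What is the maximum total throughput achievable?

Optimal: Harbor→Machine M3 (1099 ops/s), Granite→Machine M4 (2265 ops/s), Onyx→Machine M6 (1726 ops/s), Nimbus→Machine M1 (1397 ops/s) — total 1099+2265+1726+1397 = 6487 ops/s.
Swapping Nimbus↔Onyx (Nimbus→Machine M6 1344 ops/s, Onyx→Machine M1 1368 ops/s) loses 411.
Every other assignment is strictly worse.

Max total: 6487 ops/s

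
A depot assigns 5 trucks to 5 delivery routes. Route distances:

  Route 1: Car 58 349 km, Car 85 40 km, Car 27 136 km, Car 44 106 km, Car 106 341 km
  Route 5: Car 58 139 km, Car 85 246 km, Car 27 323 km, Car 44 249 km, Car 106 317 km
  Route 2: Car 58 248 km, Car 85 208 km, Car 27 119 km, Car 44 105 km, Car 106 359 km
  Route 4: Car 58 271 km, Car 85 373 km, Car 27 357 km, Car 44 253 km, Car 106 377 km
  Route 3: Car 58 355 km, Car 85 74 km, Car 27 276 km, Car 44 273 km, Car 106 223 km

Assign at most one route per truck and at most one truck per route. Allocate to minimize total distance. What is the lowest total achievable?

This is a one-to-one assignment (minimum-cost bipartite matching).
Optimal: Car 58→Route 5 (139 km), Car 85→Route 1 (40 km), Car 27→Route 2 (119 km), Car 44→Route 4 (253 km), Car 106→Route 3 (223 km) — total 139+40+119+253+223 = 774 km.
Column-greedy (each route in turn goes to its cheapest remaining truck) gives 864 km, worse by 90.

Minimum total: 774 km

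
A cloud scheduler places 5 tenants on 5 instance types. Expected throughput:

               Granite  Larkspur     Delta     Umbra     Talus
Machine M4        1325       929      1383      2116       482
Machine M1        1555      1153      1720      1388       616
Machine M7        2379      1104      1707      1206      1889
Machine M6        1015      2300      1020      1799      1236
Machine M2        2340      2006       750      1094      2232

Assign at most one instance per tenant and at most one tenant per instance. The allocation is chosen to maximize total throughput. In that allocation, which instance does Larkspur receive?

Larkspur receives Machine M6.

Optimal: Granite→Machine M7 (2379 ops/s), Larkspur→Machine M6 (2300 ops/s), Delta→Machine M1 (1720 ops/s), Umbra→Machine M4 (2116 ops/s), Talus→Machine M2 (2232 ops/s) — total 2379+2300+1720+2116+2232 = 10747 ops/s.
Swapping Talus↔Granite (Talus→Machine M7 1889 ops/s, Granite→Machine M2 2340 ops/s) loses 382.
No other one-to-one assignment exceeds 10747 ops/s.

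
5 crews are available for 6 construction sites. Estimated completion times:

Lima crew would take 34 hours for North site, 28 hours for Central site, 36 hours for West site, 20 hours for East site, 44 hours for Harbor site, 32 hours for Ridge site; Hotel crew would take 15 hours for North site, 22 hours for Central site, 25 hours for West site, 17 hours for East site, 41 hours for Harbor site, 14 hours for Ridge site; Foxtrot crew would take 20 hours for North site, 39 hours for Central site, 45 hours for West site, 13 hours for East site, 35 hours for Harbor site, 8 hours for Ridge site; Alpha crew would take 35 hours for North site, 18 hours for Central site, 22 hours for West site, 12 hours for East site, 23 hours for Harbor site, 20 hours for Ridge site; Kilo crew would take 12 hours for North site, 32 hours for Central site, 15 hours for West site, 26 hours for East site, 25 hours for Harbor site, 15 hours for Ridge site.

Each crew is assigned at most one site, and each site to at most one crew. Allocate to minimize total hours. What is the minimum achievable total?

Min total: 76 hours

Optimal: Lima crew→East site (20 hours), Hotel crew→North site (15 hours), Foxtrot crew→Ridge site (8 hours), Alpha crew→Central site (18 hours), Kilo crew→West site (15 hours) — total 20+15+8+18+15 = 76 hours.
Row-greedy (each crew in turn takes its cheapest remaining site) gives 87 hours, worse by 11.
Next-best assignment: Lima crew→Central site, Hotel crew→North site, Foxtrot crew→Ridge site, Alpha crew→East site, Kilo crew→West site = 78 hours.
Swapping Kilo crew↔Alpha crew (Kilo crew→Central site 32 hours, Alpha crew→West site 22 hours) adds 21.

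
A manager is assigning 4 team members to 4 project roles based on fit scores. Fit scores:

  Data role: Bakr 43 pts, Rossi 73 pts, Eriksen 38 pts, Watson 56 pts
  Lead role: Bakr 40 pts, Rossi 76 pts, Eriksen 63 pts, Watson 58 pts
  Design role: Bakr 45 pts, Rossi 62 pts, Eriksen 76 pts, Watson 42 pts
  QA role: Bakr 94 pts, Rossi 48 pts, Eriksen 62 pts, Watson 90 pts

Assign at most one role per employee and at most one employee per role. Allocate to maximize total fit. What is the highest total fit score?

Maximum total: 302 pts

Optimal: Bakr→QA role (94 pts), Rossi→Lead role (76 pts), Eriksen→Design role (76 pts), Watson→Data role (56 pts) — total 94+76+76+56 = 302 pts.
Column-greedy (each role in turn goes to its best remaining employee) gives 271 pts, worse by 31.
Swapping Rossi↔Watson (Rossi→Data role 73 pts, Watson→Lead role 58 pts) loses 1.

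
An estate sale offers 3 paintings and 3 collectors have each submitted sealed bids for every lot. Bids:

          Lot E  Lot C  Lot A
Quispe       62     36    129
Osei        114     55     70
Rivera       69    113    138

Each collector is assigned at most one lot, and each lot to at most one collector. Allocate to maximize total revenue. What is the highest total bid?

Max total: $356

Optimal: Quispe→Lot A ($129), Osei→Lot E ($114), Rivera→Lot C ($113) — total 129+114+113 = $356.
Max-entry greedy (repeatedly take the single best remaining cell) gives $288, worse by 68.
Next-best assignment: Quispe→Lot C, Osei→Lot E, Rivera→Lot A = $288.
Checked against all permutations: $356 is optimal.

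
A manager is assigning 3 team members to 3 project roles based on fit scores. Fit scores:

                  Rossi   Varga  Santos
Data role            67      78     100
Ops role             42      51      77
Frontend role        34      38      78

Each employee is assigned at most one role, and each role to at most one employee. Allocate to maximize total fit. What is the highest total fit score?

Maximum total: 198 pts

Optimal: Rossi→Ops role (42 pts), Varga→Data role (78 pts), Santos→Frontend role (78 pts) — total 42+78+78 = 198 pts.
Swapping Santos↔Varga (Santos→Data role 100 pts, Varga→Frontend role 38 pts) loses 18.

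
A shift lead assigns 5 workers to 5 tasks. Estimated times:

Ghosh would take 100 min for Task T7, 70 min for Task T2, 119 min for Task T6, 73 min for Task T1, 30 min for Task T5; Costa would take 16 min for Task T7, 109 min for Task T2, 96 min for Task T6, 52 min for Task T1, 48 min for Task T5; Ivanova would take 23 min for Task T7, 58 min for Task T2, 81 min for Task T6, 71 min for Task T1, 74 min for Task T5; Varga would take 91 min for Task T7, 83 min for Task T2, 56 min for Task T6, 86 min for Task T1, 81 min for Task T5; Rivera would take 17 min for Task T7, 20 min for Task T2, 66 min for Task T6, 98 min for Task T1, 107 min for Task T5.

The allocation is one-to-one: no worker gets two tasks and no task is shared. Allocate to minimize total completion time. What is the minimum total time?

Optimal: Ghosh→Task T5 (30 min), Costa→Task T1 (52 min), Ivanova→Task T7 (23 min), Varga→Task T6 (56 min), Rivera→Task T2 (20 min) — total 30+52+23+56+20 = 181 min.
Next-best assignment: Ghosh→Task T5, Costa→Task T7, Ivanova→Task T1, Varga→Task T6, Rivera→Task T2 = 193 min.
Checked against all permutations: 181 min is optimal.

Minimum total: 181 min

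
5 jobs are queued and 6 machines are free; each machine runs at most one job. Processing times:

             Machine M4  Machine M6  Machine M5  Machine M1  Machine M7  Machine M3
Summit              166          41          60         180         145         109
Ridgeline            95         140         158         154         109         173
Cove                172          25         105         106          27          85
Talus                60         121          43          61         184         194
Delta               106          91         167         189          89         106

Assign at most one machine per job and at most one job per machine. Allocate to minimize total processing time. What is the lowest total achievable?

Minimum total: 312 min

Optimal: Summit→Machine M6 (41 min), Ridgeline→Machine M4 (95 min), Cove→Machine M7 (27 min), Talus→Machine M5 (43 min), Delta→Machine M3 (106 min) — total 41+95+27+43+106 = 312 min.
Min-entry greedy (repeatedly take the single cheapest remaining cell) gives 361 min, worse by 49.
Swapping Delta↔Cove (Delta→Machine M7 89 min, Cove→Machine M3 85 min) adds 41.
Every other assignment is strictly worse.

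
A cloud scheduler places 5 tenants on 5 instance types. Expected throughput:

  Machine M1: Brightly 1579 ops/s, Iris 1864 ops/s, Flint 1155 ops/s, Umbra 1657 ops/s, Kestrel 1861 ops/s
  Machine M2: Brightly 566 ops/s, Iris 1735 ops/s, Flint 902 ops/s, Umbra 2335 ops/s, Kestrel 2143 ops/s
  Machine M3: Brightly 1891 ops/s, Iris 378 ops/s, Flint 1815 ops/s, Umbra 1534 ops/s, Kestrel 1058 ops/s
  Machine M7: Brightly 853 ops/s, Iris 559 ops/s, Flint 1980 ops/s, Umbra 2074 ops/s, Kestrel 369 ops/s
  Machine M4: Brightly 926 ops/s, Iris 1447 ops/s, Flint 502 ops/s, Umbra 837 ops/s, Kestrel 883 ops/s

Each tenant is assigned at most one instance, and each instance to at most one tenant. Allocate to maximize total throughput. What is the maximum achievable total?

Optimal: Brightly→Machine M3 (1891 ops/s), Iris→Machine M4 (1447 ops/s), Flint→Machine M7 (1980 ops/s), Umbra→Machine M2 (2335 ops/s), Kestrel→Machine M1 (1861 ops/s) — total 1891+1447+1980+2335+1861 = 9514 ops/s.
Row-greedy (each tenant in turn takes its best remaining instance) gives 8953 ops/s, worse by 561.
Next-best assignment: Brightly→Machine M3, Iris→Machine M4, Flint→Machine M7, Umbra→Machine M1, Kestrel→Machine M2 = 9118 ops/s.
No other one-to-one assignment exceeds 9514 ops/s.

Max total: 9514 ops/s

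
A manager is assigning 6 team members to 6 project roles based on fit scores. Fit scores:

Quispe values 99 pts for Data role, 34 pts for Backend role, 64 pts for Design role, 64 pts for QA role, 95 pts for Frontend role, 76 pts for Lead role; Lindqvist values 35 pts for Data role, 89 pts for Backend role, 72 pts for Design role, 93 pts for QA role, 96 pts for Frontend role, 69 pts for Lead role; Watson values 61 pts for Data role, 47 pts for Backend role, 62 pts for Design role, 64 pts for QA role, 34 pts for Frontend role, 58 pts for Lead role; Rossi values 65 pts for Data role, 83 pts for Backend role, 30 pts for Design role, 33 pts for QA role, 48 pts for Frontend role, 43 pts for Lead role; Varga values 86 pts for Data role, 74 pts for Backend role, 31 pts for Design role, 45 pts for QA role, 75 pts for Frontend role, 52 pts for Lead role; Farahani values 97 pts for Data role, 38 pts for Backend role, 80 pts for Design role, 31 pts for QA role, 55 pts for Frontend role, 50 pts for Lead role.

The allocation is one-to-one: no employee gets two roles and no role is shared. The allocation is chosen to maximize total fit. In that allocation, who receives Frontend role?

Optimal: Quispe→Frontend role (95 pts), Lindqvist→QA role (93 pts), Watson→Lead role (58 pts), Rossi→Backend role (83 pts), Varga→Data role (86 pts), Farahani→Design role (80 pts) — total 95+93+58+83+86+80 = 495 pts.
Every other assignment is strictly worse.
Quispe's own top role is Data role (99 pts), but forcing Quispe→Data role and reassigning the rest optimally gives only 488 pts — worse by 7.

Quispe receives Frontend role.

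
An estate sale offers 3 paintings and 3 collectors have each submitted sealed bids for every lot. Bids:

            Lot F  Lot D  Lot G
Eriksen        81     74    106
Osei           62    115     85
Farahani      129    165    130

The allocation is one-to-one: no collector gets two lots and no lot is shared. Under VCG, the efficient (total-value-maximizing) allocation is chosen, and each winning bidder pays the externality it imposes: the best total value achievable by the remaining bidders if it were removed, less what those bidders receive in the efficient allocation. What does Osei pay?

Osei pays $36.

Efficient allocation: Eriksen→Lot G ($106), Osei→Lot D ($115), Farahani→Lot F ($129); total welfare W = $350.
Osei receives Lot D at value $115, so the others get W − 115 = $235.
Without Osei: best allocation of the remaining 2 bidders over all 3 lots is Eriksen→Lot G ($106), Farahani→Lot D ($165), total $271.
VCG payment = (others' best without Osei) − (others' welfare with Osei) = 271 − 235 = $36.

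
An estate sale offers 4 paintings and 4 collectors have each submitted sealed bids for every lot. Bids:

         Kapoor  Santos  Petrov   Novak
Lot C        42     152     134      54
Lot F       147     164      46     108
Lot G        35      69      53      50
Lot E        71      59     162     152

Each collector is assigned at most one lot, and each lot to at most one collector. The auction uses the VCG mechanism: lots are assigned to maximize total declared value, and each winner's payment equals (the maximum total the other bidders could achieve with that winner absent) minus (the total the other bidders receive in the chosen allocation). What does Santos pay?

Santos pays $74.

Efficient allocation: Kapoor→Lot F ($147), Santos→Lot C ($152), Petrov→Lot E ($162), Novak→Lot G ($50); total welfare W = $511.
Santos receives Lot C at value $152, so the others get W − 152 = $359.
Without Santos: best allocation of the remaining 3 bidders over all 4 lots is Kapoor→Lot F ($147), Petrov→Lot C ($134), Novak→Lot E ($152), total $433.
VCG payment = (others' best without Santos) − (others' welfare with Santos) = 433 − 359 = $74.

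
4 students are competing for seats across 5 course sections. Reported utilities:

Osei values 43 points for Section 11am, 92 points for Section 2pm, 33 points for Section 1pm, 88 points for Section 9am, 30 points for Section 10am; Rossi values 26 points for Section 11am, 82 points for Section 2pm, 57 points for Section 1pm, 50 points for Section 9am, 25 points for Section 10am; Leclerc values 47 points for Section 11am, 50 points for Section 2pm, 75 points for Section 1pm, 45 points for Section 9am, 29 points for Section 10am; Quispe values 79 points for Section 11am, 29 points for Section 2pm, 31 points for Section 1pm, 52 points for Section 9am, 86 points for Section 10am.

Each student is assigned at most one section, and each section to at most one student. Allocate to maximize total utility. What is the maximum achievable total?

Maximum total: 331 points

This is a one-to-one assignment (maximum-weight bipartite matching).
Optimal: Osei→Section 9am (88 points), Rossi→Section 2pm (82 points), Leclerc→Section 1pm (75 points), Quispe→Section 10am (86 points) — total 88+82+75+86 = 331 points.
Max-entry greedy (repeatedly take the single best remaining cell) gives 303 points, worse by 28.
Checked against all permutations: 331 points is optimal.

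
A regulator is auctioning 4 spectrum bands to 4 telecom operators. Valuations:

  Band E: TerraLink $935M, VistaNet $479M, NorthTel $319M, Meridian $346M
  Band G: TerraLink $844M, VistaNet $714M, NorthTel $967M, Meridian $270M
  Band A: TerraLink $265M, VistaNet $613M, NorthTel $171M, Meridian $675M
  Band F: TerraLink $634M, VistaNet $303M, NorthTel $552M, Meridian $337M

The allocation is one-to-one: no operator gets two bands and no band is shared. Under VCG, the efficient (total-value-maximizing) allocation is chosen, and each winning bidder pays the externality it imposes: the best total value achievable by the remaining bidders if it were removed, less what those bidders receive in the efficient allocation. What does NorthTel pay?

Efficient allocation: TerraLink→Band E ($935M), VistaNet→Band F ($303M), NorthTel→Band G ($967M), Meridian→Band A ($675M); total welfare W = $2880M.
NorthTel receives Band G at value $967M, so the others get W − 967 = $1913M.
Without NorthTel: best allocation of the remaining 3 bidders over all 4 bands is TerraLink→Band E ($935M), VistaNet→Band G ($714M), Meridian→Band A ($675M), total $2324M.
VCG payment = (others' best without NorthTel) − (others' welfare with NorthTel) = 2324 − 1913 = $411M.

NorthTel pays $411M.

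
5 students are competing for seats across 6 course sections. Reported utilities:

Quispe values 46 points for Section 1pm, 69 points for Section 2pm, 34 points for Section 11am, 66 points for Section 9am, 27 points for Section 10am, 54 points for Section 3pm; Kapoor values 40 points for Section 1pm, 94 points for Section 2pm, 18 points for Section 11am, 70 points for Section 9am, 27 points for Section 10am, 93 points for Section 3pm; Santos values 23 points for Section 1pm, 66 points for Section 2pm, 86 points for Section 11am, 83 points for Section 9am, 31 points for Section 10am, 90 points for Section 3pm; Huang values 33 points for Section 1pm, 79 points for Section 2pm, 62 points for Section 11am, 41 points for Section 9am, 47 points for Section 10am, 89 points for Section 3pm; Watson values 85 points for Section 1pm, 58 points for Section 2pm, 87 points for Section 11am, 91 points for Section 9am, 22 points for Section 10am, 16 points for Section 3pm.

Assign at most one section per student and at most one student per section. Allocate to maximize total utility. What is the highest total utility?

Optimal: Quispe→Section 9am (66 points), Kapoor→Section 2pm (94 points), Santos→Section 11am (86 points), Huang→Section 3pm (89 points), Watson→Section 1pm (85 points) — total 66+94+86+89+85 = 420 points.
Column-greedy (each section in turn goes to its best remaining student) gives 378 points, worse by 42.

Maximum total: 420 points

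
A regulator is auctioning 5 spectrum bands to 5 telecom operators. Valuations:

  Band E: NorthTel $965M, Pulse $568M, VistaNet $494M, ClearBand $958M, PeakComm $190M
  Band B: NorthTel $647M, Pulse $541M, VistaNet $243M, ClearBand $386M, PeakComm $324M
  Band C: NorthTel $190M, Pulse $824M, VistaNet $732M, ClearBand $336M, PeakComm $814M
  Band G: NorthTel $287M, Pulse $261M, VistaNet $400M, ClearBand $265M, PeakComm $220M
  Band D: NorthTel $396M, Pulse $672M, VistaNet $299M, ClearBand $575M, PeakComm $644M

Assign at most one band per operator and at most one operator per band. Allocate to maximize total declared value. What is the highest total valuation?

This is the linear assignment problem.
Optimal: NorthTel→Band B ($647M), Pulse→Band D ($672M), VistaNet→Band G ($400M), ClearBand→Band E ($958M), PeakComm→Band C ($814M) — total 647+672+400+958+814 = $3491M.
Max-entry greedy (repeatedly take the single best remaining cell) gives $3219M, worse by 272.
Swapping NorthTel↔PeakComm (NorthTel→Band C $190M, PeakComm→Band B $324M) loses 947.

Max total: $3491M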